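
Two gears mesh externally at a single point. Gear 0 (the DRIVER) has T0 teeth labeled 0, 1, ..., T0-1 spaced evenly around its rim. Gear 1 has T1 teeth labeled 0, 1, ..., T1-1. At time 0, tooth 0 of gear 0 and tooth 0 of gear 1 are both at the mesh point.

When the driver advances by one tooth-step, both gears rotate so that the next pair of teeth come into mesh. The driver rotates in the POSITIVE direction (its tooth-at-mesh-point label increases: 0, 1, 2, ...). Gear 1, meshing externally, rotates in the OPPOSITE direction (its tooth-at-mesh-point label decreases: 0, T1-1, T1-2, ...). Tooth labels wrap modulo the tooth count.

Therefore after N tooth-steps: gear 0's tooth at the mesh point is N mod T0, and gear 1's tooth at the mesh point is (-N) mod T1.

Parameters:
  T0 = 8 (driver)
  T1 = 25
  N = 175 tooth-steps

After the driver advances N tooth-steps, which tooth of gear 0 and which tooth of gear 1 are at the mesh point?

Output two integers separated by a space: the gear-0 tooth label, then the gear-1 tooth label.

Answer: 7 0

Derivation:
Gear 0 (driver, T0=8): tooth at mesh = N mod T0
  175 = 21 * 8 + 7, so 175 mod 8 = 7
  gear 0 tooth = 7
Gear 1 (driven, T1=25): tooth at mesh = (-N) mod T1
  175 = 7 * 25 + 0, so 175 mod 25 = 0
  (-175) mod 25 = 0
Mesh after 175 steps: gear-0 tooth 7 meets gear-1 tooth 0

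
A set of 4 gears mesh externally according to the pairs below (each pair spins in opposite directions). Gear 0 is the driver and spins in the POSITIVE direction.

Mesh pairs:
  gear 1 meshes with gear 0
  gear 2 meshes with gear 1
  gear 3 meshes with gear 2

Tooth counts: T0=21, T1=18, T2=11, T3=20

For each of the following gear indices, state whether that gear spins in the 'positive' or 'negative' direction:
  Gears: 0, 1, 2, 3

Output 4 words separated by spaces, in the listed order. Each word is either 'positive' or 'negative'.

Answer: positive negative positive negative

Derivation:
Gear 0 (driver): positive (depth 0)
  gear 1: meshes with gear 0 -> depth 1 -> negative (opposite of gear 0)
  gear 2: meshes with gear 1 -> depth 2 -> positive (opposite of gear 1)
  gear 3: meshes with gear 2 -> depth 3 -> negative (opposite of gear 2)
Queried indices 0, 1, 2, 3 -> positive, negative, positive, negative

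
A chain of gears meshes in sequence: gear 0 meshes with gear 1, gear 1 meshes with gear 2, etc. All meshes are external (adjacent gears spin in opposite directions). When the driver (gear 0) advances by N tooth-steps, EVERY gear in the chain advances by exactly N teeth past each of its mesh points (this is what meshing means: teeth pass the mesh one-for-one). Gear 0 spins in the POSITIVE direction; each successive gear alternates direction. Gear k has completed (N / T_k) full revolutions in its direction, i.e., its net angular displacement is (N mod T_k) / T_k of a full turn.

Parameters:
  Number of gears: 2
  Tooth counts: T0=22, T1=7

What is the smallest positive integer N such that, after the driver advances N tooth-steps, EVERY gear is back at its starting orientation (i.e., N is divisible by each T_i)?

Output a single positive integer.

Answer: 154

Derivation:
Gear k returns to start when N is a multiple of T_k.
All gears at start simultaneously when N is a common multiple of [22, 7]; the smallest such N is lcm(22, 7).
Start: lcm = T0 = 22
Fold in T1=7: gcd(22, 7) = 1; lcm(22, 7) = 22 * 7 / 1 = 154 / 1 = 154
Full cycle length = 154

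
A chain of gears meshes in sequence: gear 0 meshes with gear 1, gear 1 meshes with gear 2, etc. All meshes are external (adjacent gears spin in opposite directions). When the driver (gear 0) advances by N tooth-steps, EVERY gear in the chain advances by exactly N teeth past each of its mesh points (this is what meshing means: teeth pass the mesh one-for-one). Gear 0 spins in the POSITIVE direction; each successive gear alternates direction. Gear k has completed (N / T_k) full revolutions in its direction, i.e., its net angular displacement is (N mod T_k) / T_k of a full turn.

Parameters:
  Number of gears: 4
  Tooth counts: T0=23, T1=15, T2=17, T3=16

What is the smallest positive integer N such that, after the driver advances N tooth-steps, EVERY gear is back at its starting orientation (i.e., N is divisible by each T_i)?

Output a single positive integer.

Gear k returns to start when N is a multiple of T_k.
All gears at start simultaneously when N is a common multiple of [23, 15, 17, 16]; the smallest such N is lcm(23, 15, 17, 16).
Start: lcm = T0 = 23
Fold in T1=15: gcd(23, 15) = 1; lcm(23, 15) = 23 * 15 / 1 = 345 / 1 = 345
Fold in T2=17: gcd(345, 17) = 1; lcm(345, 17) = 345 * 17 / 1 = 5865 / 1 = 5865
Fold in T3=16: gcd(5865, 16) = 1; lcm(5865, 16) = 5865 * 16 / 1 = 93840 / 1 = 93840
Full cycle length = 93840

Answer: 93840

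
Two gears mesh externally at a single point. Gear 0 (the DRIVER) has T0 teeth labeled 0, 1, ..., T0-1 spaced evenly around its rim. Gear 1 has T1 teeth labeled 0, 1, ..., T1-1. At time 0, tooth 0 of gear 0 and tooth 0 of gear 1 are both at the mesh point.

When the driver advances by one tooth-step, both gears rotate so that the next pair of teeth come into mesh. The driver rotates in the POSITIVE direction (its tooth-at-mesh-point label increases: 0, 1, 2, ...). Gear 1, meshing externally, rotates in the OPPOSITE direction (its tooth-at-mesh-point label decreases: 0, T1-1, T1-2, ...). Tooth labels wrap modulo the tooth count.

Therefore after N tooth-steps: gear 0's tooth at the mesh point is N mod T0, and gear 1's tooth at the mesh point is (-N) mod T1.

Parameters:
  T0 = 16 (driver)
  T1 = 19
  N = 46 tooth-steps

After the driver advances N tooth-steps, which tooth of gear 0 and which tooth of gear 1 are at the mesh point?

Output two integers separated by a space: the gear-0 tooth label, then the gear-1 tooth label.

Answer: 14 11

Derivation:
Gear 0 (driver, T0=16): tooth at mesh = N mod T0
  46 = 2 * 16 + 14, so 46 mod 16 = 14
  gear 0 tooth = 14
Gear 1 (driven, T1=19): tooth at mesh = (-N) mod T1
  46 = 2 * 19 + 8, so 46 mod 19 = 8
  (-46) mod 19 = (-8) mod 19 = 19 - 8 = 11
Mesh after 46 steps: gear-0 tooth 14 meets gear-1 tooth 11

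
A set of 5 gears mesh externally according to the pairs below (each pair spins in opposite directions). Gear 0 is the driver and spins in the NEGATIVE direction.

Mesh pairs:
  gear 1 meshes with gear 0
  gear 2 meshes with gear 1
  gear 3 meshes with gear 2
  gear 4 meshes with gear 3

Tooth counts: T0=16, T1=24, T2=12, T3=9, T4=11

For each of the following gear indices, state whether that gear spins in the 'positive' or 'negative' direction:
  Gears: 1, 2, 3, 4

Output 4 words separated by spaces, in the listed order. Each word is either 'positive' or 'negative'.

Gear 0 (driver): negative (depth 0)
  gear 1: meshes with gear 0 -> depth 1 -> positive (opposite of gear 0)
  gear 2: meshes with gear 1 -> depth 2 -> negative (opposite of gear 1)
  gear 3: meshes with gear 2 -> depth 3 -> positive (opposite of gear 2)
  gear 4: meshes with gear 3 -> depth 4 -> negative (opposite of gear 3)
Queried indices 1, 2, 3, 4 -> positive, negative, positive, negative

Answer: positive negative positive negative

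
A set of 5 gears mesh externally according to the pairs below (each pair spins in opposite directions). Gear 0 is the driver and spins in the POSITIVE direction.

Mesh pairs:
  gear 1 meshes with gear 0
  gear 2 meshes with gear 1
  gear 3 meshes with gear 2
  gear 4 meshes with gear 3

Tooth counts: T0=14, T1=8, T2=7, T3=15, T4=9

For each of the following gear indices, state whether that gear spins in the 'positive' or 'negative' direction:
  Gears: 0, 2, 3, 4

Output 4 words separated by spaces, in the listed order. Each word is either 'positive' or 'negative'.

Gear 0 (driver): positive (depth 0)
  gear 1: meshes with gear 0 -> depth 1 -> negative (opposite of gear 0)
  gear 2: meshes with gear 1 -> depth 2 -> positive (opposite of gear 1)
  gear 3: meshes with gear 2 -> depth 3 -> negative (opposite of gear 2)
  gear 4: meshes with gear 3 -> depth 4 -> positive (opposite of gear 3)
Queried indices 0, 2, 3, 4 -> positive, positive, negative, positive

Answer: positive positive negative positive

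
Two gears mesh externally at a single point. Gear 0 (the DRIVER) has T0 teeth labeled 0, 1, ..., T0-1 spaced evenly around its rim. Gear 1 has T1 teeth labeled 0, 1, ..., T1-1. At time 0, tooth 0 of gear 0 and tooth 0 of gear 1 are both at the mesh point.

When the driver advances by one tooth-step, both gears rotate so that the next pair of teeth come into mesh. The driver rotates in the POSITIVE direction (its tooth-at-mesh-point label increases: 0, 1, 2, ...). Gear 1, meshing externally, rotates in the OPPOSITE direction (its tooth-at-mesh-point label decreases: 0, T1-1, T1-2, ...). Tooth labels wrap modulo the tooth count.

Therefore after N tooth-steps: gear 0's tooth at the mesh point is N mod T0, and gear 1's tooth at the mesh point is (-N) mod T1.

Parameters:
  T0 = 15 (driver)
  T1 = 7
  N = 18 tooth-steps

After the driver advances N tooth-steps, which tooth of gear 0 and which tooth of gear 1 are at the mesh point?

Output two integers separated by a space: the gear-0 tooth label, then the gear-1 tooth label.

Answer: 3 3

Derivation:
Gear 0 (driver, T0=15): tooth at mesh = N mod T0
  18 = 1 * 15 + 3, so 18 mod 15 = 3
  gear 0 tooth = 3
Gear 1 (driven, T1=7): tooth at mesh = (-N) mod T1
  18 = 2 * 7 + 4, so 18 mod 7 = 4
  (-18) mod 7 = (-4) mod 7 = 7 - 4 = 3
Mesh after 18 steps: gear-0 tooth 3 meets gear-1 tooth 3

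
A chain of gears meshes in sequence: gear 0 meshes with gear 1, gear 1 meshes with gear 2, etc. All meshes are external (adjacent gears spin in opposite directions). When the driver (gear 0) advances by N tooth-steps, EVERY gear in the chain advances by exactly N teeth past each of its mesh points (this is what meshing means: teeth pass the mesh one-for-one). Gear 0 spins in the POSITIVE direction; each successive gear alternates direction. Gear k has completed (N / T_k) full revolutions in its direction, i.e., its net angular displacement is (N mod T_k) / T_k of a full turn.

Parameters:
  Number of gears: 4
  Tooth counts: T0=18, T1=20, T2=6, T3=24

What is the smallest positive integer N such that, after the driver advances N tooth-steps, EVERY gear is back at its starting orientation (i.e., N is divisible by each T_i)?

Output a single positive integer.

Answer: 360

Derivation:
Gear k returns to start when N is a multiple of T_k.
All gears at start simultaneously when N is a common multiple of [18, 20, 6, 24]; the smallest such N is lcm(18, 20, 6, 24).
Start: lcm = T0 = 18
Fold in T1=20: gcd(18, 20) = 2; lcm(18, 20) = 18 * 20 / 2 = 360 / 2 = 180
Fold in T2=6: gcd(180, 6) = 6; lcm(180, 6) = 180 * 6 / 6 = 1080 / 6 = 180
Fold in T3=24: gcd(180, 24) = 12; lcm(180, 24) = 180 * 24 / 12 = 4320 / 12 = 360
Full cycle length = 360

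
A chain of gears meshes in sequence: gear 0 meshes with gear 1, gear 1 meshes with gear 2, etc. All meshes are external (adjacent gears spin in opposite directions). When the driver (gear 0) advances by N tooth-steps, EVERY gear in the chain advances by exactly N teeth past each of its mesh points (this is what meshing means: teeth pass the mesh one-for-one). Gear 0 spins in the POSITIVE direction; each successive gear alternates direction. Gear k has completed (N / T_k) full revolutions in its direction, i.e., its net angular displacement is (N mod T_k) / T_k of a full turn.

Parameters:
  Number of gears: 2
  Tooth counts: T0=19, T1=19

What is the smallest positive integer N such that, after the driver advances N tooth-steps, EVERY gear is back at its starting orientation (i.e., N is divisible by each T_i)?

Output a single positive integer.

Answer: 19

Derivation:
Gear k returns to start when N is a multiple of T_k.
All gears at start simultaneously when N is a common multiple of [19, 19]; the smallest such N is lcm(19, 19).
Start: lcm = T0 = 19
Fold in T1=19: gcd(19, 19) = 19; lcm(19, 19) = 19 * 19 / 19 = 361 / 19 = 19
Full cycle length = 19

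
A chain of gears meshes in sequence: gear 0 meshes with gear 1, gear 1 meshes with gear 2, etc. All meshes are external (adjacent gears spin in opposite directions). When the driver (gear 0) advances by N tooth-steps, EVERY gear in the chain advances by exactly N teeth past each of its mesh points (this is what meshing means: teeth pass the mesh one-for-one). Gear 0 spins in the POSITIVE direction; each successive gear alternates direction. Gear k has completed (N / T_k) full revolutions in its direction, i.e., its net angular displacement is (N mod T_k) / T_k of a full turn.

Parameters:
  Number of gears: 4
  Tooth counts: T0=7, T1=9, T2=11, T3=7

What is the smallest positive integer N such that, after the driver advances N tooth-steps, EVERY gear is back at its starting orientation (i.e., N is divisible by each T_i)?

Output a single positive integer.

Answer: 693

Derivation:
Gear k returns to start when N is a multiple of T_k.
All gears at start simultaneously when N is a common multiple of [7, 9, 11, 7]; the smallest such N is lcm(7, 9, 11, 7).
Start: lcm = T0 = 7
Fold in T1=9: gcd(7, 9) = 1; lcm(7, 9) = 7 * 9 / 1 = 63 / 1 = 63
Fold in T2=11: gcd(63, 11) = 1; lcm(63, 11) = 63 * 11 / 1 = 693 / 1 = 693
Fold in T3=7: gcd(693, 7) = 7; lcm(693, 7) = 693 * 7 / 7 = 4851 / 7 = 693
Full cycle length = 693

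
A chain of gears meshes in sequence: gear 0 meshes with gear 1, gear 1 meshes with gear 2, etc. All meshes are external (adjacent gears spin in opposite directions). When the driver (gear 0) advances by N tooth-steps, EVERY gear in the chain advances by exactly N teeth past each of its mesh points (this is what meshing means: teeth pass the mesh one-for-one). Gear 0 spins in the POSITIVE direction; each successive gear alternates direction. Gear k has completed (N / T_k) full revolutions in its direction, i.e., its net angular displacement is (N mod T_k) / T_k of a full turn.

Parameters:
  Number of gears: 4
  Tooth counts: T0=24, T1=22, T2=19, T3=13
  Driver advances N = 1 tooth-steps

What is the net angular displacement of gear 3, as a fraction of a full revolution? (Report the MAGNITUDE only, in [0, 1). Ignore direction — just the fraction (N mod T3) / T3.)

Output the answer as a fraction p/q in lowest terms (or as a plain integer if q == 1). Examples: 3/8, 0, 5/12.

Answer: 1/13

Derivation:
Chain of 4 gears, tooth counts: [24, 22, 19, 13]
  gear 0: T0=24, direction=positive, advance = 1 mod 24 = 1 teeth = 1/24 turn
  gear 1: T1=22, direction=negative, advance = 1 mod 22 = 1 teeth = 1/22 turn
  gear 2: T2=19, direction=positive, advance = 1 mod 19 = 1 teeth = 1/19 turn
  gear 3: T3=13, direction=negative, advance = 1 mod 13 = 1 teeth = 1/13 turn
Gear 3: 1 mod 13 = 1
Fraction = 1 / 13 = 1/13 (gcd(1,13)=1) = 1/13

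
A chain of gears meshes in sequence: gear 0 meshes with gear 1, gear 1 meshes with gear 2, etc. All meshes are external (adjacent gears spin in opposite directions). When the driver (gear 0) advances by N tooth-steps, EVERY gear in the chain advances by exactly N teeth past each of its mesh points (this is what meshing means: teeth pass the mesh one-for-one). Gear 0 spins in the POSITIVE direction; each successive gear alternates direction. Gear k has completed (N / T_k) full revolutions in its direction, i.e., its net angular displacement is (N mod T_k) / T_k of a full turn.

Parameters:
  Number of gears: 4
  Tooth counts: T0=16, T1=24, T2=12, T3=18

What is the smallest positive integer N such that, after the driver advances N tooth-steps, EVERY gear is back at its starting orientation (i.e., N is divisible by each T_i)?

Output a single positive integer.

Answer: 144

Derivation:
Gear k returns to start when N is a multiple of T_k.
All gears at start simultaneously when N is a common multiple of [16, 24, 12, 18]; the smallest such N is lcm(16, 24, 12, 18).
Start: lcm = T0 = 16
Fold in T1=24: gcd(16, 24) = 8; lcm(16, 24) = 16 * 24 / 8 = 384 / 8 = 48
Fold in T2=12: gcd(48, 12) = 12; lcm(48, 12) = 48 * 12 / 12 = 576 / 12 = 48
Fold in T3=18: gcd(48, 18) = 6; lcm(48, 18) = 48 * 18 / 6 = 864 / 6 = 144
Full cycle length = 144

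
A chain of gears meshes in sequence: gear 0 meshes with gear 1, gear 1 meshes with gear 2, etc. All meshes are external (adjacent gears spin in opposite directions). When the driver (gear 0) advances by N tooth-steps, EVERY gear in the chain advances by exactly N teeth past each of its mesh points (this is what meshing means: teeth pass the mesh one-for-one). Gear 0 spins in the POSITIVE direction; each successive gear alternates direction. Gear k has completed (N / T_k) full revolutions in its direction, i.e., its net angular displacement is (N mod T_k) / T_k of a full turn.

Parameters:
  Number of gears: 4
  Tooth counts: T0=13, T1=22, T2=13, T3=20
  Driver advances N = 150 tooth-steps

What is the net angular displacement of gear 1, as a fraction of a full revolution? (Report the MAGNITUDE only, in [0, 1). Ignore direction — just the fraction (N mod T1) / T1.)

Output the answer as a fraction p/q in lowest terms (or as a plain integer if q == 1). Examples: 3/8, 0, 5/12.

Chain of 4 gears, tooth counts: [13, 22, 13, 20]
  gear 0: T0=13, direction=positive, advance = 150 mod 13 = 7 teeth = 7/13 turn
  gear 1: T1=22, direction=negative, advance = 150 mod 22 = 18 teeth = 18/22 turn
  gear 2: T2=13, direction=positive, advance = 150 mod 13 = 7 teeth = 7/13 turn
  gear 3: T3=20, direction=negative, advance = 150 mod 20 = 10 teeth = 10/20 turn
Gear 1: 150 mod 22 = 18
Fraction = 18 / 22 = 9/11 (gcd(18,22)=2) = 9/11

Answer: 9/11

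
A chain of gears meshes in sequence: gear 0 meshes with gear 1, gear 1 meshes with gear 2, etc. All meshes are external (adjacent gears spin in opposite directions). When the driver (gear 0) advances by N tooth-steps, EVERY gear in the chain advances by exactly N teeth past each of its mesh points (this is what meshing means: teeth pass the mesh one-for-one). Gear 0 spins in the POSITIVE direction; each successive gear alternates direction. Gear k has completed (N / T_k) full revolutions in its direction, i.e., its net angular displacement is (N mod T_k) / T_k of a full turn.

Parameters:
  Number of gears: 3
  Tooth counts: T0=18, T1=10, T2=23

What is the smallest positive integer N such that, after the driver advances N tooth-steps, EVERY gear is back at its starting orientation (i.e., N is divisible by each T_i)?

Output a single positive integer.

Answer: 2070

Derivation:
Gear k returns to start when N is a multiple of T_k.
All gears at start simultaneously when N is a common multiple of [18, 10, 23]; the smallest such N is lcm(18, 10, 23).
Start: lcm = T0 = 18
Fold in T1=10: gcd(18, 10) = 2; lcm(18, 10) = 18 * 10 / 2 = 180 / 2 = 90
Fold in T2=23: gcd(90, 23) = 1; lcm(90, 23) = 90 * 23 / 1 = 2070 / 1 = 2070
Full cycle length = 2070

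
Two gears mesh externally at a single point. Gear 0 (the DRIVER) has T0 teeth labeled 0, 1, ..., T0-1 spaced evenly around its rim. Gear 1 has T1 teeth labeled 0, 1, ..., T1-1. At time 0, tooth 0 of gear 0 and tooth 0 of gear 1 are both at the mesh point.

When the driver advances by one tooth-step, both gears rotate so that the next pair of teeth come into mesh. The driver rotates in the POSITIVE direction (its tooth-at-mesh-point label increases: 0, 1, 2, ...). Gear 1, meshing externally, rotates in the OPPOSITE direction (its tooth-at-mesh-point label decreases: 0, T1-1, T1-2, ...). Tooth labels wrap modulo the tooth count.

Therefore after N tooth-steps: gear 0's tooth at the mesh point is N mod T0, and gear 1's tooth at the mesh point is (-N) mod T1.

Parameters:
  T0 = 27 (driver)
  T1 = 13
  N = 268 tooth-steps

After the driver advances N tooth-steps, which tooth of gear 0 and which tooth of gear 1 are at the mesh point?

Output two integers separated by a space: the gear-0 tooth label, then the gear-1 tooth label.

Answer: 25 5

Derivation:
Gear 0 (driver, T0=27): tooth at mesh = N mod T0
  268 = 9 * 27 + 25, so 268 mod 27 = 25
  gear 0 tooth = 25
Gear 1 (driven, T1=13): tooth at mesh = (-N) mod T1
  268 = 20 * 13 + 8, so 268 mod 13 = 8
  (-268) mod 13 = (-8) mod 13 = 13 - 8 = 5
Mesh after 268 steps: gear-0 tooth 25 meets gear-1 tooth 5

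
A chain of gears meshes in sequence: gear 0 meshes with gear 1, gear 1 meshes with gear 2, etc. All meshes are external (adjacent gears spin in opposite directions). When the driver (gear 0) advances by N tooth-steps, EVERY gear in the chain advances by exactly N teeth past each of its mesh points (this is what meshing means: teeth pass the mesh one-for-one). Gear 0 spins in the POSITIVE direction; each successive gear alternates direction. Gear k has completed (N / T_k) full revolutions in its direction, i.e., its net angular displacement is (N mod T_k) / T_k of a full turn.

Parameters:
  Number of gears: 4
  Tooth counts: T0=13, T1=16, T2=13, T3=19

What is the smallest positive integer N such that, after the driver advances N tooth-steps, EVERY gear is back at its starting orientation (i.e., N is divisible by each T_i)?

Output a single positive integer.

Gear k returns to start when N is a multiple of T_k.
All gears at start simultaneously when N is a common multiple of [13, 16, 13, 19]; the smallest such N is lcm(13, 16, 13, 19).
Start: lcm = T0 = 13
Fold in T1=16: gcd(13, 16) = 1; lcm(13, 16) = 13 * 16 / 1 = 208 / 1 = 208
Fold in T2=13: gcd(208, 13) = 13; lcm(208, 13) = 208 * 13 / 13 = 2704 / 13 = 208
Fold in T3=19: gcd(208, 19) = 1; lcm(208, 19) = 208 * 19 / 1 = 3952 / 1 = 3952
Full cycle length = 3952

Answer: 3952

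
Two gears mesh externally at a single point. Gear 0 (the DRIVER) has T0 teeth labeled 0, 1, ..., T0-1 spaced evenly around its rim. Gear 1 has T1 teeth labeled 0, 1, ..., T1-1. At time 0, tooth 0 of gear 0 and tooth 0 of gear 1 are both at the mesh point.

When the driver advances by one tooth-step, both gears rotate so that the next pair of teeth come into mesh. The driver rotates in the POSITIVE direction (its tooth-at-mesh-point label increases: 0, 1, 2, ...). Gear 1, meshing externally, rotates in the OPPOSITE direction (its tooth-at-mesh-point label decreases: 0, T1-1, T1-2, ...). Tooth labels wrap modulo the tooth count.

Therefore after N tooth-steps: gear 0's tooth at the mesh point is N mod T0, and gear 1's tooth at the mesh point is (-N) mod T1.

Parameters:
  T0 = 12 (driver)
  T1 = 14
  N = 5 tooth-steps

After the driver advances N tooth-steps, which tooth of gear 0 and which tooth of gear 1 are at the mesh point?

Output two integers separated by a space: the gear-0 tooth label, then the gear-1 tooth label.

Gear 0 (driver, T0=12): tooth at mesh = N mod T0
  5 = 0 * 12 + 5, so 5 mod 12 = 5
  gear 0 tooth = 5
Gear 1 (driven, T1=14): tooth at mesh = (-N) mod T1
  5 = 0 * 14 + 5, so 5 mod 14 = 5
  (-5) mod 14 = (-5) mod 14 = 14 - 5 = 9
Mesh after 5 steps: gear-0 tooth 5 meets gear-1 tooth 9

Answer: 5 9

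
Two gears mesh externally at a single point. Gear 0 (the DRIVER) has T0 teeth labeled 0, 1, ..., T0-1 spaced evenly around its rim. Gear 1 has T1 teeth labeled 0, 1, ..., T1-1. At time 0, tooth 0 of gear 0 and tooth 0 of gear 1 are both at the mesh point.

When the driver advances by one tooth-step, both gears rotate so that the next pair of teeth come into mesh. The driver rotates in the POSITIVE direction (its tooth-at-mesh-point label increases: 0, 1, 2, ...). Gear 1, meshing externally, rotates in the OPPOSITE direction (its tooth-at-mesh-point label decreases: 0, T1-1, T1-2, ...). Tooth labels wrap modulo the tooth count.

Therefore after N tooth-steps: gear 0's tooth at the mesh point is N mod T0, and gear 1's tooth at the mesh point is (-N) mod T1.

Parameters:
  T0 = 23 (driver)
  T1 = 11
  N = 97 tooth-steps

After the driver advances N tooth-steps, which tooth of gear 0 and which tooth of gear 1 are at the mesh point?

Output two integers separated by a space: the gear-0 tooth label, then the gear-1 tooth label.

Gear 0 (driver, T0=23): tooth at mesh = N mod T0
  97 = 4 * 23 + 5, so 97 mod 23 = 5
  gear 0 tooth = 5
Gear 1 (driven, T1=11): tooth at mesh = (-N) mod T1
  97 = 8 * 11 + 9, so 97 mod 11 = 9
  (-97) mod 11 = (-9) mod 11 = 11 - 9 = 2
Mesh after 97 steps: gear-0 tooth 5 meets gear-1 tooth 2

Answer: 5 2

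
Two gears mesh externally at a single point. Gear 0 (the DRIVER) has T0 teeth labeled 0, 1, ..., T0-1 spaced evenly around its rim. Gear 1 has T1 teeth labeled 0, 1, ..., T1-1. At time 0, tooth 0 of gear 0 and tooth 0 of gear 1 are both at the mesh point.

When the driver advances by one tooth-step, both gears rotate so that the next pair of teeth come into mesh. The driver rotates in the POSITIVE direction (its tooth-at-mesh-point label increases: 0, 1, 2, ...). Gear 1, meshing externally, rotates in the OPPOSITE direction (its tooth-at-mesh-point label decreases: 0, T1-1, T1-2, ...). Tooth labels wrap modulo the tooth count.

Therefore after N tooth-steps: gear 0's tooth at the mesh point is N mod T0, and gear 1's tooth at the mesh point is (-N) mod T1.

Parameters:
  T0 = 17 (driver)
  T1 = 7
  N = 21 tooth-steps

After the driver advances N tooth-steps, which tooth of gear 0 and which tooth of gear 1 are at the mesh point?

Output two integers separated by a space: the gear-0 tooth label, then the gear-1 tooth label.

Answer: 4 0

Derivation:
Gear 0 (driver, T0=17): tooth at mesh = N mod T0
  21 = 1 * 17 + 4, so 21 mod 17 = 4
  gear 0 tooth = 4
Gear 1 (driven, T1=7): tooth at mesh = (-N) mod T1
  21 = 3 * 7 + 0, so 21 mod 7 = 0
  (-21) mod 7 = 0
Mesh after 21 steps: gear-0 tooth 4 meets gear-1 tooth 0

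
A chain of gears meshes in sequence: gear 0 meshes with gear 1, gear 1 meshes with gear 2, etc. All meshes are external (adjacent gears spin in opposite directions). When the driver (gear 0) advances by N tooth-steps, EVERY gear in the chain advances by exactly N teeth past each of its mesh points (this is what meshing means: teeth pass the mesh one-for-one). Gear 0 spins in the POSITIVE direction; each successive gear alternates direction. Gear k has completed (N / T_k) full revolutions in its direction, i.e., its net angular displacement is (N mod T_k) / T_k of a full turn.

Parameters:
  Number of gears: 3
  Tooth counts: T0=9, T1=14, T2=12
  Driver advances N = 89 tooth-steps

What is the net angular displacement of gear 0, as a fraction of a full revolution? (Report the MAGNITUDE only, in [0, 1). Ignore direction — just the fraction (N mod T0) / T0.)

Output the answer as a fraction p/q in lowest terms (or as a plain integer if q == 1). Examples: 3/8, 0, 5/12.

Answer: 8/9

Derivation:
Chain of 3 gears, tooth counts: [9, 14, 12]
  gear 0: T0=9, direction=positive, advance = 89 mod 9 = 8 teeth = 8/9 turn
  gear 1: T1=14, direction=negative, advance = 89 mod 14 = 5 teeth = 5/14 turn
  gear 2: T2=12, direction=positive, advance = 89 mod 12 = 5 teeth = 5/12 turn
Gear 0: 89 mod 9 = 8
Fraction = 8 / 9 = 8/9 (gcd(8,9)=1) = 8/9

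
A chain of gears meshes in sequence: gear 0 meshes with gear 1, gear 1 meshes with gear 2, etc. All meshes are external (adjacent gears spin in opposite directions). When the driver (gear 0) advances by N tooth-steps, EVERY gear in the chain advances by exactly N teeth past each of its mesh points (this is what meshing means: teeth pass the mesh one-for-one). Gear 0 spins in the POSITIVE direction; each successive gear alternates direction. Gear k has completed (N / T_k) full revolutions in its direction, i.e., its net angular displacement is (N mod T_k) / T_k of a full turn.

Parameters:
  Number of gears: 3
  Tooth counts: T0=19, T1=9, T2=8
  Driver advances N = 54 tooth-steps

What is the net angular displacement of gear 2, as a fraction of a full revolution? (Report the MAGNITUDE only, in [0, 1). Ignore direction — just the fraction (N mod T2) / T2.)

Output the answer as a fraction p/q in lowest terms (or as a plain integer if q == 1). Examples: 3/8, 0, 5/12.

Chain of 3 gears, tooth counts: [19, 9, 8]
  gear 0: T0=19, direction=positive, advance = 54 mod 19 = 16 teeth = 16/19 turn
  gear 1: T1=9, direction=negative, advance = 54 mod 9 = 0 teeth = 0/9 turn
  gear 2: T2=8, direction=positive, advance = 54 mod 8 = 6 teeth = 6/8 turn
Gear 2: 54 mod 8 = 6
Fraction = 6 / 8 = 3/4 (gcd(6,8)=2) = 3/4

Answer: 3/4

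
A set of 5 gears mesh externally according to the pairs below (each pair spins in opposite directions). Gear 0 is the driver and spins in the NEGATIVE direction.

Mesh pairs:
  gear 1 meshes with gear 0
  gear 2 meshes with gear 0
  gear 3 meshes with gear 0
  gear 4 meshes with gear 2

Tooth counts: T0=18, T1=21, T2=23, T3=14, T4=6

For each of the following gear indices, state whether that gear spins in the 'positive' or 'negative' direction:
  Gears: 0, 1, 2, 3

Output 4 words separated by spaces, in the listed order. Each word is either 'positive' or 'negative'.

Answer: negative positive positive positive

Derivation:
Gear 0 (driver): negative (depth 0)
  gear 1: meshes with gear 0 -> depth 1 -> positive (opposite of gear 0)
  gear 2: meshes with gear 0 -> depth 1 -> positive (opposite of gear 0)
  gear 3: meshes with gear 0 -> depth 1 -> positive (opposite of gear 0)
  gear 4: meshes with gear 2 -> depth 2 -> negative (opposite of gear 2)
Queried indices 0, 1, 2, 3 -> negative, positive, positive, positive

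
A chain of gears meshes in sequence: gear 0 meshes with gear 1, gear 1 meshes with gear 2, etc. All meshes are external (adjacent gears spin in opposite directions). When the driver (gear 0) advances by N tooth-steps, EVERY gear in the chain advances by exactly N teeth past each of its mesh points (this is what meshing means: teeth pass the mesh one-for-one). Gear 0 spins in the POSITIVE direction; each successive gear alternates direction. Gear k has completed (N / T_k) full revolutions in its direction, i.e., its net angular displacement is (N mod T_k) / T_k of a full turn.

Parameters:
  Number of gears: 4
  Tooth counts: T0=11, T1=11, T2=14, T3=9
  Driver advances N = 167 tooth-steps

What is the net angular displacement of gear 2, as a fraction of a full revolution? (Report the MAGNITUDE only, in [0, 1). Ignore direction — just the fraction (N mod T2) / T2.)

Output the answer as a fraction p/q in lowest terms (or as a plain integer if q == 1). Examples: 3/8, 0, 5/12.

Answer: 13/14

Derivation:
Chain of 4 gears, tooth counts: [11, 11, 14, 9]
  gear 0: T0=11, direction=positive, advance = 167 mod 11 = 2 teeth = 2/11 turn
  gear 1: T1=11, direction=negative, advance = 167 mod 11 = 2 teeth = 2/11 turn
  gear 2: T2=14, direction=positive, advance = 167 mod 14 = 13 teeth = 13/14 turn
  gear 3: T3=9, direction=negative, advance = 167 mod 9 = 5 teeth = 5/9 turn
Gear 2: 167 mod 14 = 13
Fraction = 13 / 14 = 13/14 (gcd(13,14)=1) = 13/14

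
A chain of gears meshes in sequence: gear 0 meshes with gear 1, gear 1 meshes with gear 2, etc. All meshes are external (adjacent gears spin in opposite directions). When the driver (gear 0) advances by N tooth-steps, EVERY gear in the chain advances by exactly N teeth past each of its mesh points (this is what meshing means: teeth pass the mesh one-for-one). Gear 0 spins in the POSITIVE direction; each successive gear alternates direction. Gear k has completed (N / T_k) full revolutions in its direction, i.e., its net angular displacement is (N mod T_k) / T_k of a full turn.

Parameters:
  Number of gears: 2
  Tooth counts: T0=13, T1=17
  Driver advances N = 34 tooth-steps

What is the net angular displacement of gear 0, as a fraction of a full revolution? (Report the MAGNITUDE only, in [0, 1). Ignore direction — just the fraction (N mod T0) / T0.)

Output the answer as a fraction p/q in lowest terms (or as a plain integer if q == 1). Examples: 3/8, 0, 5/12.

Answer: 8/13

Derivation:
Chain of 2 gears, tooth counts: [13, 17]
  gear 0: T0=13, direction=positive, advance = 34 mod 13 = 8 teeth = 8/13 turn
  gear 1: T1=17, direction=negative, advance = 34 mod 17 = 0 teeth = 0/17 turn
Gear 0: 34 mod 13 = 8
Fraction = 8 / 13 = 8/13 (gcd(8,13)=1) = 8/13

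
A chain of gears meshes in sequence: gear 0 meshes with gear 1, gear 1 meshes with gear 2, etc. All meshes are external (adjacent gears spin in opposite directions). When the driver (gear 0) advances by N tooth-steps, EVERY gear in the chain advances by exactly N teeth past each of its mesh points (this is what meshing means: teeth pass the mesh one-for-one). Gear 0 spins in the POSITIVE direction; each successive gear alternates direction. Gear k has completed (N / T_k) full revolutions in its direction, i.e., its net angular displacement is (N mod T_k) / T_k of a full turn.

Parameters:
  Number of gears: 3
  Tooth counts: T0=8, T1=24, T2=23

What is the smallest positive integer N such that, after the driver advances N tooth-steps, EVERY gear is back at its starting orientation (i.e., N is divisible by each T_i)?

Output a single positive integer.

Answer: 552

Derivation:
Gear k returns to start when N is a multiple of T_k.
All gears at start simultaneously when N is a common multiple of [8, 24, 23]; the smallest such N is lcm(8, 24, 23).
Start: lcm = T0 = 8
Fold in T1=24: gcd(8, 24) = 8; lcm(8, 24) = 8 * 24 / 8 = 192 / 8 = 24
Fold in T2=23: gcd(24, 23) = 1; lcm(24, 23) = 24 * 23 / 1 = 552 / 1 = 552
Full cycle length = 552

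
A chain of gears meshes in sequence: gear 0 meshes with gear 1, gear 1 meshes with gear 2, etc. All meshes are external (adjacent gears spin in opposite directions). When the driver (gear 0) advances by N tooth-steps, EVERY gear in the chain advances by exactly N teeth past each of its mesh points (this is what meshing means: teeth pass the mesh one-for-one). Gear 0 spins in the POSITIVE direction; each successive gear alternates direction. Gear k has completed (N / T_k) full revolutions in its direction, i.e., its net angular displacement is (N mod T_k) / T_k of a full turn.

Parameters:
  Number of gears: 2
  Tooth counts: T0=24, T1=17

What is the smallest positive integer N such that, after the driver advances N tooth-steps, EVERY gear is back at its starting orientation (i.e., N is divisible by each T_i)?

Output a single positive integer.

Answer: 408

Derivation:
Gear k returns to start when N is a multiple of T_k.
All gears at start simultaneously when N is a common multiple of [24, 17]; the smallest such N is lcm(24, 17).
Start: lcm = T0 = 24
Fold in T1=17: gcd(24, 17) = 1; lcm(24, 17) = 24 * 17 / 1 = 408 / 1 = 408
Full cycle length = 408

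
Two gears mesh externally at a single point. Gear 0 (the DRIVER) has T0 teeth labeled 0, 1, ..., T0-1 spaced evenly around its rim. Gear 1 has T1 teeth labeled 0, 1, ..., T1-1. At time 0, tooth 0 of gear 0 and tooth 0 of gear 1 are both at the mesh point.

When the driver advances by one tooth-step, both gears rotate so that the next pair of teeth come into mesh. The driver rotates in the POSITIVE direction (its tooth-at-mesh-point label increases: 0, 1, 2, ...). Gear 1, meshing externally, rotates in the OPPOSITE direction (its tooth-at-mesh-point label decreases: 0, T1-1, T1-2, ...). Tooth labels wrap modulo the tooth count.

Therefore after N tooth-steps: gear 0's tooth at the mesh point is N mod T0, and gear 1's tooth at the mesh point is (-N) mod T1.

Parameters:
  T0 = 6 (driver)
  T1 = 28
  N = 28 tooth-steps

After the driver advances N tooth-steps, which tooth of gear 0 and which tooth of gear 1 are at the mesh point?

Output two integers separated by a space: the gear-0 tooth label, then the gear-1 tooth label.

Gear 0 (driver, T0=6): tooth at mesh = N mod T0
  28 = 4 * 6 + 4, so 28 mod 6 = 4
  gear 0 tooth = 4
Gear 1 (driven, T1=28): tooth at mesh = (-N) mod T1
  28 = 1 * 28 + 0, so 28 mod 28 = 0
  (-28) mod 28 = 0
Mesh after 28 steps: gear-0 tooth 4 meets gear-1 tooth 0

Answer: 4 0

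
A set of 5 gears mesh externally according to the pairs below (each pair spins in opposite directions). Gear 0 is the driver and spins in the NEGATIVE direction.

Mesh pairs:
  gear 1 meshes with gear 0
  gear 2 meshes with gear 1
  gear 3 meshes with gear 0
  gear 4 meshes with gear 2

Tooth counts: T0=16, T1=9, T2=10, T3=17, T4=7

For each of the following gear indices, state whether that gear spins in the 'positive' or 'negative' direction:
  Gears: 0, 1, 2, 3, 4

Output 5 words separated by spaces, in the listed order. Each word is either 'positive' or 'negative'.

Answer: negative positive negative positive positive

Derivation:
Gear 0 (driver): negative (depth 0)
  gear 1: meshes with gear 0 -> depth 1 -> positive (opposite of gear 0)
  gear 2: meshes with gear 1 -> depth 2 -> negative (opposite of gear 1)
  gear 3: meshes with gear 0 -> depth 1 -> positive (opposite of gear 0)
  gear 4: meshes with gear 2 -> depth 3 -> positive (opposite of gear 2)
Queried indices 0, 1, 2, 3, 4 -> negative, positive, negative, positive, positive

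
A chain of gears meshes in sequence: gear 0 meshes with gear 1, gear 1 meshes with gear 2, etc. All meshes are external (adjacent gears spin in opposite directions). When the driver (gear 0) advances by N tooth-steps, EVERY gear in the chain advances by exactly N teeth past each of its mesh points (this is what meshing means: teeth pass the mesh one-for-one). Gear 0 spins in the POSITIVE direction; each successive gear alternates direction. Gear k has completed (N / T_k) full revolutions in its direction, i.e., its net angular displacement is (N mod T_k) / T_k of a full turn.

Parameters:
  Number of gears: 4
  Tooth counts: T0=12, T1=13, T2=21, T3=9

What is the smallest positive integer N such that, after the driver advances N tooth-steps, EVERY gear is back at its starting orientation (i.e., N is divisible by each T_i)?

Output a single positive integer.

Gear k returns to start when N is a multiple of T_k.
All gears at start simultaneously when N is a common multiple of [12, 13, 21, 9]; the smallest such N is lcm(12, 13, 21, 9).
Start: lcm = T0 = 12
Fold in T1=13: gcd(12, 13) = 1; lcm(12, 13) = 12 * 13 / 1 = 156 / 1 = 156
Fold in T2=21: gcd(156, 21) = 3; lcm(156, 21) = 156 * 21 / 3 = 3276 / 3 = 1092
Fold in T3=9: gcd(1092, 9) = 3; lcm(1092, 9) = 1092 * 9 / 3 = 9828 / 3 = 3276
Full cycle length = 3276

Answer: 3276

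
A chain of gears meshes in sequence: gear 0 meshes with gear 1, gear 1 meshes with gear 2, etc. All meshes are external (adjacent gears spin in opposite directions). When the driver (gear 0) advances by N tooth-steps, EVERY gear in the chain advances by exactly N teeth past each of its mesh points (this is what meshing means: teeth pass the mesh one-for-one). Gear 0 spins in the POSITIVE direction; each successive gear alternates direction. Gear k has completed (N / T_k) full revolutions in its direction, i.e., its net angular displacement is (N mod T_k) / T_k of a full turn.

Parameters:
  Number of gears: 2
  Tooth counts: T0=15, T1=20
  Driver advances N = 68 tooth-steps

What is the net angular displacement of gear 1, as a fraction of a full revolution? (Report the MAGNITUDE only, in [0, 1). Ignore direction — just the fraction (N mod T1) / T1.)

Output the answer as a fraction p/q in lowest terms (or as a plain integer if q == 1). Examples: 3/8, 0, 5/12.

Chain of 2 gears, tooth counts: [15, 20]
  gear 0: T0=15, direction=positive, advance = 68 mod 15 = 8 teeth = 8/15 turn
  gear 1: T1=20, direction=negative, advance = 68 mod 20 = 8 teeth = 8/20 turn
Gear 1: 68 mod 20 = 8
Fraction = 8 / 20 = 2/5 (gcd(8,20)=4) = 2/5

Answer: 2/5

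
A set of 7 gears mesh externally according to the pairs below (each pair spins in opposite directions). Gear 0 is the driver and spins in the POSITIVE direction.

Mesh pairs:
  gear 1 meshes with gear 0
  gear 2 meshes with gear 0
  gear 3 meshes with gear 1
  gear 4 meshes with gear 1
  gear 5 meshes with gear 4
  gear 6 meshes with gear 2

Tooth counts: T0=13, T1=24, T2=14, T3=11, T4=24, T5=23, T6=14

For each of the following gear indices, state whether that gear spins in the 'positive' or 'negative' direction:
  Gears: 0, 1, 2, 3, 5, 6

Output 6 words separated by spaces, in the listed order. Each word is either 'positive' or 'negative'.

Gear 0 (driver): positive (depth 0)
  gear 1: meshes with gear 0 -> depth 1 -> negative (opposite of gear 0)
  gear 2: meshes with gear 0 -> depth 1 -> negative (opposite of gear 0)
  gear 3: meshes with gear 1 -> depth 2 -> positive (opposite of gear 1)
  gear 4: meshes with gear 1 -> depth 2 -> positive (opposite of gear 1)
  gear 5: meshes with gear 4 -> depth 3 -> negative (opposite of gear 4)
  gear 6: meshes with gear 2 -> depth 2 -> positive (opposite of gear 2)
Queried indices 0, 1, 2, 3, 5, 6 -> positive, negative, negative, positive, negative, positive

Answer: positive negative negative positive negative positive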